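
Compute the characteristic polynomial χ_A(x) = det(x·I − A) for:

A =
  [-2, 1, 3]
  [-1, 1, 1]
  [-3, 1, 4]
x^3 - 3*x^2 + 3*x - 1

Expanding det(x·I − A) (e.g. by cofactor expansion or by noting that A is similar to its Jordan form J, which has the same characteristic polynomial as A) gives
  χ_A(x) = x^3 - 3*x^2 + 3*x - 1
which factors as (x - 1)^3. The eigenvalues (with algebraic multiplicities) are λ = 1 with multiplicity 3.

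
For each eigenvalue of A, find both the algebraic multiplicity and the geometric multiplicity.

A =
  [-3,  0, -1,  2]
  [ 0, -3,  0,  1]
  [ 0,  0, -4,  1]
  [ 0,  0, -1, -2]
λ = -3: alg = 4, geom = 2

Step 1 — factor the characteristic polynomial to read off the algebraic multiplicities:
  χ_A(x) = (x + 3)^4

Step 2 — compute geometric multiplicities via the rank-nullity identity g(λ) = n − rank(A − λI):
  rank(A − (-3)·I) = 2, so dim ker(A − (-3)·I) = n − 2 = 2

Summary:
  λ = -3: algebraic multiplicity = 4, geometric multiplicity = 2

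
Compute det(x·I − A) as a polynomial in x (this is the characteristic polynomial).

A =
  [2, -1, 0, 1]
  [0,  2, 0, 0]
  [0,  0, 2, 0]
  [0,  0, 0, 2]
x^4 - 8*x^3 + 24*x^2 - 32*x + 16

Expanding det(x·I − A) (e.g. by cofactor expansion or by noting that A is similar to its Jordan form J, which has the same characteristic polynomial as A) gives
  χ_A(x) = x^4 - 8*x^3 + 24*x^2 - 32*x + 16
which factors as (x - 2)^4. The eigenvalues (with algebraic multiplicities) are λ = 2 with multiplicity 4.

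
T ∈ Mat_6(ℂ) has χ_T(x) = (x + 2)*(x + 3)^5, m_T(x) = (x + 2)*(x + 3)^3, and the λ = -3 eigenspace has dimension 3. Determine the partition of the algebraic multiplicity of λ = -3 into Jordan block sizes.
Block sizes for λ = -3: [3, 1, 1]

Step 1 — from the characteristic polynomial, algebraic multiplicity of λ = -3 is 5. From dim ker(T − (-3)·I) = 3, there are exactly 3 Jordan blocks for λ = -3.
Step 2 — from the minimal polynomial, the factor (x + 3)^3 tells us the largest block for λ = -3 has size 3.
Step 3 — with total size 5, 3 blocks, and largest block 3, the block sizes (in nonincreasing order) are [3, 1, 1].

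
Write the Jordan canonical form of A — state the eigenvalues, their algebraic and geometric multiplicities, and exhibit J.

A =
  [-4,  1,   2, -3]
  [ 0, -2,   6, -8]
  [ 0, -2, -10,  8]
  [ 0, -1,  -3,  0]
J_3(-4) ⊕ J_1(-4)

The characteristic polynomial is
  det(x·I − A) = x^4 + 16*x^3 + 96*x^2 + 256*x + 256 = (x + 4)^4

Eigenvalues and multiplicities (the geometric multiplicity of λ is n − rank(A − λI), which equals the number of Jordan blocks for λ):
  λ = -4: algebraic multiplicity = 4, geometric multiplicity = 2

Determining the block sizes for each eigenvalue:
  λ = -4: with am = 4 and gm = 2, the partition is not yet determined (e.g. several partitions of 4 into 2 parts exist). Let N = A − (-4)·I. Computing rank(N^1) = 2, rank(N^2) = 1, rank(N^3) = 0; the number of blocks of size ≥ j is rank(N^{j−1}) − rank(N^j), giving [2, 1, 1]. So we have 1 block(s) of size 3, 1 block(s) of size 1 → block sizes [3, 1]

Assembling the blocks gives a Jordan form
J =
  [-4,  1,  0,  0]
  [ 0, -4,  1,  0]
  [ 0,  0, -4,  0]
  [ 0,  0,  0, -4]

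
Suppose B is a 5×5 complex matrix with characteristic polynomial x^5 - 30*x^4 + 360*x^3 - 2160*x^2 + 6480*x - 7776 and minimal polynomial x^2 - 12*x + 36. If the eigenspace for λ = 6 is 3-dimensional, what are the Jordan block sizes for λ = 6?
Block sizes for λ = 6: [2, 2, 1]

Step 1 — from the characteristic polynomial, algebraic multiplicity of λ = 6 is 5. From dim ker(B − (6)·I) = 3, there are exactly 3 Jordan blocks for λ = 6.
Step 2 — from the minimal polynomial, the factor (x − 6)^2 tells us the largest block for λ = 6 has size 2.
Step 3 — with total size 5, 3 blocks, and largest block 2, the block sizes (in nonincreasing order) are [2, 2, 1].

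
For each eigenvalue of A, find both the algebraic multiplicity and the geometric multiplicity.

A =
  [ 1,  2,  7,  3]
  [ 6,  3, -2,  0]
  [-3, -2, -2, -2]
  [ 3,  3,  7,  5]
λ = 1: alg = 3, geom = 1; λ = 4: alg = 1, geom = 1

Step 1 — factor the characteristic polynomial to read off the algebraic multiplicities:
  χ_A(x) = (x - 4)*(x - 1)^3

Step 2 — compute geometric multiplicities via the rank-nullity identity g(λ) = n − rank(A − λI):
  rank(A − (1)·I) = 3, so dim ker(A − (1)·I) = n − 3 = 1
  rank(A − (4)·I) = 3, so dim ker(A − (4)·I) = n − 3 = 1

Summary:
  λ = 1: algebraic multiplicity = 3, geometric multiplicity = 1
  λ = 4: algebraic multiplicity = 1, geometric multiplicity = 1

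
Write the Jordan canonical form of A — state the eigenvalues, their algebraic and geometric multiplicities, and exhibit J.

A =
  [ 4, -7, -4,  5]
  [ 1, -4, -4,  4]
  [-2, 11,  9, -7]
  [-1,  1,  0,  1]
J_2(2) ⊕ J_2(3)

The characteristic polynomial is
  det(x·I − A) = x^4 - 10*x^3 + 37*x^2 - 60*x + 36 = (x - 3)^2*(x - 2)^2

Eigenvalues and multiplicities (the geometric multiplicity of λ is n − rank(A − λI), which equals the number of Jordan blocks for λ):
  λ = 2: algebraic multiplicity = 2, geometric multiplicity = 1
  λ = 3: algebraic multiplicity = 2, geometric multiplicity = 1

Determining the block sizes for each eigenvalue:
  λ = 2: one block (gm = 1), so the single block has size am = 2 → block sizes [2]
  λ = 3: one block (gm = 1), so the single block has size am = 2 → block sizes [2]

Assembling the blocks gives a Jordan form
J =
  [2, 1, 0, 0]
  [0, 2, 0, 0]
  [0, 0, 3, 1]
  [0, 0, 0, 3]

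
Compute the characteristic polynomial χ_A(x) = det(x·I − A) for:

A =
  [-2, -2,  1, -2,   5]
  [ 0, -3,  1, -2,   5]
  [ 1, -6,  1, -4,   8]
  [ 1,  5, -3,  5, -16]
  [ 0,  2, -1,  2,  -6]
x^5 + 5*x^4 + 10*x^3 + 10*x^2 + 5*x + 1

Expanding det(x·I − A) (e.g. by cofactor expansion or by noting that A is similar to its Jordan form J, which has the same characteristic polynomial as A) gives
  χ_A(x) = x^5 + 5*x^4 + 10*x^3 + 10*x^2 + 5*x + 1
which factors as (x + 1)^5. The eigenvalues (with algebraic multiplicities) are λ = -1 with multiplicity 5.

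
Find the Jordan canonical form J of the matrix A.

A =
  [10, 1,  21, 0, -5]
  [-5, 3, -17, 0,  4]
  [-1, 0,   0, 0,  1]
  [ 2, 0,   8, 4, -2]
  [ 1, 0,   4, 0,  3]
J_3(4) ⊕ J_1(4) ⊕ J_1(4)

The characteristic polynomial is
  det(x·I − A) = x^5 - 20*x^4 + 160*x^3 - 640*x^2 + 1280*x - 1024 = (x - 4)^5

Eigenvalues and multiplicities (the geometric multiplicity of λ is n − rank(A − λI), which equals the number of Jordan blocks for λ):
  λ = 4: algebraic multiplicity = 5, geometric multiplicity = 3

Determining the block sizes for each eigenvalue:
  λ = 4: with am = 5 and gm = 3, the partition is not yet determined (e.g. several partitions of 5 into 3 parts exist). Let N = A − (4)·I. Computing rank(N^1) = 2, rank(N^2) = 1, rank(N^3) = 0; the number of blocks of size ≥ j is rank(N^{j−1}) − rank(N^j), giving [3, 1, 1]. So we have 1 block(s) of size 3, 2 block(s) of size 1 → block sizes [3, 1, 1]

Assembling the blocks gives a Jordan form
J =
  [4, 1, 0, 0, 0]
  [0, 4, 1, 0, 0]
  [0, 0, 4, 0, 0]
  [0, 0, 0, 4, 0]
  [0, 0, 0, 0, 4]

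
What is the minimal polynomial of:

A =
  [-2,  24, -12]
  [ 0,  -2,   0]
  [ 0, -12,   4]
x^2 - 2*x - 8

The characteristic polynomial is χ_A(x) = (x - 4)*(x + 2)^2, so the eigenvalues are known. The minimal polynomial is
  m_A(x) = Π_λ (x − λ)^{k_λ}
where k_λ is the size of the *largest* Jordan block for λ (equivalently, the smallest k with (A − λI)^k v = 0 for every generalised eigenvector v of λ).

  λ = -2: largest Jordan block has size 1, contributing (x + 2)
  λ = 4: largest Jordan block has size 1, contributing (x − 4)

So m_A(x) = (x - 4)*(x + 2) = x^2 - 2*x - 8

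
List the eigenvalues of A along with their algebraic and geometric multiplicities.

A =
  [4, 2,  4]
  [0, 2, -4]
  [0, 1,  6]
λ = 4: alg = 3, geom = 2

Step 1 — factor the characteristic polynomial to read off the algebraic multiplicities:
  χ_A(x) = (x - 4)^3

Step 2 — compute geometric multiplicities via the rank-nullity identity g(λ) = n − rank(A − λI):
  rank(A − (4)·I) = 1, so dim ker(A − (4)·I) = n − 1 = 2

Summary:
  λ = 4: algebraic multiplicity = 3, geometric multiplicity = 2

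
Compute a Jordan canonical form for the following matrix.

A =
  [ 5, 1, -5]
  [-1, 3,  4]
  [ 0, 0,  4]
J_3(4)

The characteristic polynomial is
  det(x·I − A) = x^3 - 12*x^2 + 48*x - 64 = (x - 4)^3

Eigenvalues and multiplicities (the geometric multiplicity of λ is n − rank(A − λI), which equals the number of Jordan blocks for λ):
  λ = 4: algebraic multiplicity = 3, geometric multiplicity = 1

Determining the block sizes for each eigenvalue:
  λ = 4: one block (gm = 1), so the single block has size am = 3 → block sizes [3]

Assembling the blocks gives a Jordan form
J =
  [4, 1, 0]
  [0, 4, 1]
  [0, 0, 4]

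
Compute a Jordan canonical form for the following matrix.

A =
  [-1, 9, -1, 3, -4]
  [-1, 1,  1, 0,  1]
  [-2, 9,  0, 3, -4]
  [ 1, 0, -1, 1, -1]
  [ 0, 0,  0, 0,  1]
J_1(-2) ⊕ J_2(1) ⊕ J_1(1) ⊕ J_1(1)

The characteristic polynomial is
  det(x·I − A) = x^5 - 2*x^4 - 2*x^3 + 8*x^2 - 7*x + 2 = (x - 1)^4*(x + 2)

Eigenvalues and multiplicities (the geometric multiplicity of λ is n − rank(A − λI), which equals the number of Jordan blocks for λ):
  λ = -2: algebraic multiplicity = 1, geometric multiplicity = 1
  λ = 1: algebraic multiplicity = 4, geometric multiplicity = 3

Determining the block sizes for each eigenvalue:
  λ = -2: one block (gm = 1), so the single block has size am = 1 → block sizes [1]
  λ = 1: 3 blocks summing to 4 forces exactly one block of size 2 and the rest size 1 → block sizes [2, 1, 1]

Assembling the blocks gives a Jordan form
J =
  [-2, 0, 0, 0, 0]
  [ 0, 1, 1, 0, 0]
  [ 0, 0, 1, 0, 0]
  [ 0, 0, 0, 1, 0]
  [ 0, 0, 0, 0, 1]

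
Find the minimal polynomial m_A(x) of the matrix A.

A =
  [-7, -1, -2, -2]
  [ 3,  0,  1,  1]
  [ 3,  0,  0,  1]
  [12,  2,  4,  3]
x^3 + 3*x^2 + 3*x + 1

The characteristic polynomial is χ_A(x) = (x + 1)^4, so the eigenvalues are known. The minimal polynomial is
  m_A(x) = Π_λ (x − λ)^{k_λ}
where k_λ is the size of the *largest* Jordan block for λ (equivalently, the smallest k with (A − λI)^k v = 0 for every generalised eigenvector v of λ).

  λ = -1: largest Jordan block has size 3, contributing (x + 1)^3

So m_A(x) = (x + 1)^3 = x^3 + 3*x^2 + 3*x + 1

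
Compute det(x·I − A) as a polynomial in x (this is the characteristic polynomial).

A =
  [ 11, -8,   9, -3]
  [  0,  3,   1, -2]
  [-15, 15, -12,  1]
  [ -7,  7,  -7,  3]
x^4 - 5*x^3 - 9*x^2 + 81*x - 108

Expanding det(x·I − A) (e.g. by cofactor expansion or by noting that A is similar to its Jordan form J, which has the same characteristic polynomial as A) gives
  χ_A(x) = x^4 - 5*x^3 - 9*x^2 + 81*x - 108
which factors as (x - 3)^3*(x + 4). The eigenvalues (with algebraic multiplicities) are λ = -4 with multiplicity 1, λ = 3 with multiplicity 3.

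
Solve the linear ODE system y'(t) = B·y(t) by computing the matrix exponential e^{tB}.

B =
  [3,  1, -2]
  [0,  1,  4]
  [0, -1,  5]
e^{tB} =
  [exp(3*t), t*exp(3*t), -2*t*exp(3*t)]
  [0, -2*t*exp(3*t) + exp(3*t), 4*t*exp(3*t)]
  [0, -t*exp(3*t), 2*t*exp(3*t) + exp(3*t)]

Strategy: write B = P · J · P⁻¹ where J is a Jordan canonical form, so e^{tB} = P · e^{tJ} · P⁻¹, and e^{tJ} can be computed block-by-block.

B has Jordan form
J =
  [3, 1, 0]
  [0, 3, 0]
  [0, 0, 3]
(up to reordering of blocks).

Per-block formulas:
  For a 2×2 Jordan block J_2(3): exp(t · J_2(3)) = e^(3t)·(I + t·N), where N is the 2×2 nilpotent shift.
  For a 1×1 block at λ = 3: exp(t · [3]) = [e^(3t)].

After assembling e^{tJ} and conjugating by P, we get:

e^{tB} =
  [exp(3*t), t*exp(3*t), -2*t*exp(3*t)]
  [0, -2*t*exp(3*t) + exp(3*t), 4*t*exp(3*t)]
  [0, -t*exp(3*t), 2*t*exp(3*t) + exp(3*t)]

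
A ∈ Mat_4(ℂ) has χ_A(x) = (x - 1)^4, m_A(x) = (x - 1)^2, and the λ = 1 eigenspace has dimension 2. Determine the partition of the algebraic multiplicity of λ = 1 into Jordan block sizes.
Block sizes for λ = 1: [2, 2]

Step 1 — from the characteristic polynomial, algebraic multiplicity of λ = 1 is 4. From dim ker(A − (1)·I) = 2, there are exactly 2 Jordan blocks for λ = 1.
Step 2 — from the minimal polynomial, the factor (x − 1)^2 tells us the largest block for λ = 1 has size 2.
Step 3 — with total size 4, 2 blocks, and largest block 2, the block sizes (in nonincreasing order) are [2, 2].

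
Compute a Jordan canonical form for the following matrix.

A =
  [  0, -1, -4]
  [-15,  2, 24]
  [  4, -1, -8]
J_1(-4) ⊕ J_2(-1)

The characteristic polynomial is
  det(x·I − A) = x^3 + 6*x^2 + 9*x + 4 = (x + 1)^2*(x + 4)

Eigenvalues and multiplicities (the geometric multiplicity of λ is n − rank(A − λI), which equals the number of Jordan blocks for λ):
  λ = -4: algebraic multiplicity = 1, geometric multiplicity = 1
  λ = -1: algebraic multiplicity = 2, geometric multiplicity = 1

Determining the block sizes for each eigenvalue:
  λ = -4: one block (gm = 1), so the single block has size am = 1 → block sizes [1]
  λ = -1: one block (gm = 1), so the single block has size am = 2 → block sizes [2]

Assembling the blocks gives a Jordan form
J =
  [-4,  0,  0]
  [ 0, -1,  1]
  [ 0,  0, -1]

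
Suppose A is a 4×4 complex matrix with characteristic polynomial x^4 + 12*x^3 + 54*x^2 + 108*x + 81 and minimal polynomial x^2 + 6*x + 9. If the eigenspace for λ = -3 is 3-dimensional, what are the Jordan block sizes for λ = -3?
Block sizes for λ = -3: [2, 1, 1]

Step 1 — from the characteristic polynomial, algebraic multiplicity of λ = -3 is 4. From dim ker(A − (-3)·I) = 3, there are exactly 3 Jordan blocks for λ = -3.
Step 2 — from the minimal polynomial, the factor (x + 3)^2 tells us the largest block for λ = -3 has size 2.
Step 3 — with total size 4, 3 blocks, and largest block 2, the block sizes (in nonincreasing order) are [2, 1, 1].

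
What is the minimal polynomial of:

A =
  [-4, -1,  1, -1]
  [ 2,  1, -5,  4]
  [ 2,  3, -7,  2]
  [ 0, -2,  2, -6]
x^2 + 8*x + 16

The characteristic polynomial is χ_A(x) = (x + 4)^4, so the eigenvalues are known. The minimal polynomial is
  m_A(x) = Π_λ (x − λ)^{k_λ}
where k_λ is the size of the *largest* Jordan block for λ (equivalently, the smallest k with (A − λI)^k v = 0 for every generalised eigenvector v of λ).

  λ = -4: largest Jordan block has size 2, contributing (x + 4)^2

So m_A(x) = (x + 4)^2 = x^2 + 8*x + 16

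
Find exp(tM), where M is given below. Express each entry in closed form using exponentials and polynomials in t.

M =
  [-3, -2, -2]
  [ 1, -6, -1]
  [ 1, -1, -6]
e^{tM} =
  [2*t*exp(-5*t) + exp(-5*t), -2*t*exp(-5*t), -2*t*exp(-5*t)]
  [t*exp(-5*t), -t*exp(-5*t) + exp(-5*t), -t*exp(-5*t)]
  [t*exp(-5*t), -t*exp(-5*t), -t*exp(-5*t) + exp(-5*t)]

Strategy: write M = P · J · P⁻¹ where J is a Jordan canonical form, so e^{tM} = P · e^{tJ} · P⁻¹, and e^{tJ} can be computed block-by-block.

M has Jordan form
J =
  [-5,  1,  0]
  [ 0, -5,  0]
  [ 0,  0, -5]
(up to reordering of blocks).

Per-block formulas:
  For a 2×2 Jordan block J_2(-5): exp(t · J_2(-5)) = e^(-5t)·(I + t·N), where N is the 2×2 nilpotent shift.
  For a 1×1 block at λ = -5: exp(t · [-5]) = [e^(-5t)].

After assembling e^{tJ} and conjugating by P, we get:

e^{tM} =
  [2*t*exp(-5*t) + exp(-5*t), -2*t*exp(-5*t), -2*t*exp(-5*t)]
  [t*exp(-5*t), -t*exp(-5*t) + exp(-5*t), -t*exp(-5*t)]
  [t*exp(-5*t), -t*exp(-5*t), -t*exp(-5*t) + exp(-5*t)]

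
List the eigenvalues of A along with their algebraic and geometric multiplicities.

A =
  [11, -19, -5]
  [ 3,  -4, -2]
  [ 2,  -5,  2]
λ = 3: alg = 3, geom = 1

Step 1 — factor the characteristic polynomial to read off the algebraic multiplicities:
  χ_A(x) = (x - 3)^3

Step 2 — compute geometric multiplicities via the rank-nullity identity g(λ) = n − rank(A − λI):
  rank(A − (3)·I) = 2, so dim ker(A − (3)·I) = n − 2 = 1

Summary:
  λ = 3: algebraic multiplicity = 3, geometric multiplicity = 1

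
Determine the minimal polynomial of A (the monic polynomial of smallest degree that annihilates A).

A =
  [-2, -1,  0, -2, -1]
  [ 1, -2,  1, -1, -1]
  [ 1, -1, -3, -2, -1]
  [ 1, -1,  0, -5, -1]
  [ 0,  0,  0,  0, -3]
x^3 + 9*x^2 + 27*x + 27

The characteristic polynomial is χ_A(x) = (x + 3)^5, so the eigenvalues are known. The minimal polynomial is
  m_A(x) = Π_λ (x − λ)^{k_λ}
where k_λ is the size of the *largest* Jordan block for λ (equivalently, the smallest k with (A − λI)^k v = 0 for every generalised eigenvector v of λ).

  λ = -3: largest Jordan block has size 3, contributing (x + 3)^3

So m_A(x) = (x + 3)^3 = x^3 + 9*x^2 + 27*x + 27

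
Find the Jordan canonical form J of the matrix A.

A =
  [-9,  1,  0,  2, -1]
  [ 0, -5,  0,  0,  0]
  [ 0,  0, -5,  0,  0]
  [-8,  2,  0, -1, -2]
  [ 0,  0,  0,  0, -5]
J_2(-5) ⊕ J_1(-5) ⊕ J_1(-5) ⊕ J_1(-5)

The characteristic polynomial is
  det(x·I − A) = x^5 + 25*x^4 + 250*x^3 + 1250*x^2 + 3125*x + 3125 = (x + 5)^5

Eigenvalues and multiplicities (the geometric multiplicity of λ is n − rank(A − λI), which equals the number of Jordan blocks for λ):
  λ = -5: algebraic multiplicity = 5, geometric multiplicity = 4

Determining the block sizes for each eigenvalue:
  λ = -5: 4 blocks summing to 5 forces exactly one block of size 2 and the rest size 1 → block sizes [2, 1, 1, 1]

Assembling the blocks gives a Jordan form
J =
  [-5,  1,  0,  0,  0]
  [ 0, -5,  0,  0,  0]
  [ 0,  0, -5,  0,  0]
  [ 0,  0,  0, -5,  0]
  [ 0,  0,  0,  0, -5]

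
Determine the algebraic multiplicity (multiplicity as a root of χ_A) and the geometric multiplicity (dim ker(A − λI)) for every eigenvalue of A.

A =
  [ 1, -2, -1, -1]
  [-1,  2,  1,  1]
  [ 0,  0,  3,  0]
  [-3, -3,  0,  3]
λ = 0: alg = 1, geom = 1; λ = 3: alg = 3, geom = 2

Step 1 — factor the characteristic polynomial to read off the algebraic multiplicities:
  χ_A(x) = x*(x - 3)^3

Step 2 — compute geometric multiplicities via the rank-nullity identity g(λ) = n − rank(A − λI):
  rank(A − (0)·I) = 3, so dim ker(A − (0)·I) = n − 3 = 1
  rank(A − (3)·I) = 2, so dim ker(A − (3)·I) = n − 2 = 2

Summary:
  λ = 0: algebraic multiplicity = 1, geometric multiplicity = 1
  λ = 3: algebraic multiplicity = 3, geometric multiplicity = 2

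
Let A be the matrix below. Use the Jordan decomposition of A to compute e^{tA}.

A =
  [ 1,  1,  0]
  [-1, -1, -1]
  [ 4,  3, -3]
e^{tA} =
  [3*t^2*exp(-t)/2 + 2*t*exp(-t) + exp(-t), t^2*exp(-t) + t*exp(-t), -t^2*exp(-t)/2]
  [-3*t^2*exp(-t) - t*exp(-t), -2*t^2*exp(-t) + exp(-t), t^2*exp(-t) - t*exp(-t)]
  [-3*t^2*exp(-t)/2 + 4*t*exp(-t), -t^2*exp(-t) + 3*t*exp(-t), t^2*exp(-t)/2 - 2*t*exp(-t) + exp(-t)]

Strategy: write A = P · J · P⁻¹ where J is a Jordan canonical form, so e^{tA} = P · e^{tJ} · P⁻¹, and e^{tJ} can be computed block-by-block.

A has Jordan form
J =
  [-1,  1,  0]
  [ 0, -1,  1]
  [ 0,  0, -1]
(up to reordering of blocks).

Per-block formulas:
  For a 3×3 Jordan block J_3(-1): exp(t · J_3(-1)) = e^(-1t)·(I + t·N + (t^2/2)·N^2), where N is the 3×3 nilpotent shift.

After assembling e^{tJ} and conjugating by P, we get:

e^{tA} =
  [3*t^2*exp(-t)/2 + 2*t*exp(-t) + exp(-t), t^2*exp(-t) + t*exp(-t), -t^2*exp(-t)/2]
  [-3*t^2*exp(-t) - t*exp(-t), -2*t^2*exp(-t) + exp(-t), t^2*exp(-t) - t*exp(-t)]
  [-3*t^2*exp(-t)/2 + 4*t*exp(-t), -t^2*exp(-t) + 3*t*exp(-t), t^2*exp(-t)/2 - 2*t*exp(-t) + exp(-t)]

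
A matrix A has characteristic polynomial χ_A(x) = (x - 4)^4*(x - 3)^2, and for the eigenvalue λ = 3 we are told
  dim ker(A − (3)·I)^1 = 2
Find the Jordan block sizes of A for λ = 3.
Block sizes for λ = 3: [1, 1]

From the dimensions of kernels of powers, the number of Jordan blocks of size at least j is d_j − d_{j−1} where d_j = dim ker(N^j) (with d_0 = 0). Computing the differences gives [2].
The number of blocks of size exactly k is (#blocks of size ≥ k) − (#blocks of size ≥ k + 1), so the partition is: 2 block(s) of size 1.
In nonincreasing order the block sizes are [1, 1].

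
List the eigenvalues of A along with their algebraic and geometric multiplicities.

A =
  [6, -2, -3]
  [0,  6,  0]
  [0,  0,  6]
λ = 6: alg = 3, geom = 2

Step 1 — factor the characteristic polynomial to read off the algebraic multiplicities:
  χ_A(x) = (x - 6)^3

Step 2 — compute geometric multiplicities via the rank-nullity identity g(λ) = n − rank(A − λI):
  rank(A − (6)·I) = 1, so dim ker(A − (6)·I) = n − 1 = 2

Summary:
  λ = 6: algebraic multiplicity = 3, geometric multiplicity = 2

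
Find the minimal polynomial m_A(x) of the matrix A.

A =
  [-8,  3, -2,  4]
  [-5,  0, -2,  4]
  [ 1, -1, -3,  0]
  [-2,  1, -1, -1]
x^2 + 6*x + 9

The characteristic polynomial is χ_A(x) = (x + 3)^4, so the eigenvalues are known. The minimal polynomial is
  m_A(x) = Π_λ (x − λ)^{k_λ}
where k_λ is the size of the *largest* Jordan block for λ (equivalently, the smallest k with (A − λI)^k v = 0 for every generalised eigenvector v of λ).

  λ = -3: largest Jordan block has size 2, contributing (x + 3)^2

So m_A(x) = (x + 3)^2 = x^2 + 6*x + 9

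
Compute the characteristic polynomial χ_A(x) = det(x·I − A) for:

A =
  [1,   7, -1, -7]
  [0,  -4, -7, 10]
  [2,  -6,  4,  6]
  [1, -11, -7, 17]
x^4 - 18*x^3 + 120*x^2 - 352*x + 384

Expanding det(x·I − A) (e.g. by cofactor expansion or by noting that A is similar to its Jordan form J, which has the same characteristic polynomial as A) gives
  χ_A(x) = x^4 - 18*x^3 + 120*x^2 - 352*x + 384
which factors as (x - 6)*(x - 4)^3. The eigenvalues (with algebraic multiplicities) are λ = 4 with multiplicity 3, λ = 6 with multiplicity 1.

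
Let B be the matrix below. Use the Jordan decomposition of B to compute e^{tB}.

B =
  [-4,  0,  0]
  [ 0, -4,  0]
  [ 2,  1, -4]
e^{tB} =
  [exp(-4*t), 0, 0]
  [0, exp(-4*t), 0]
  [2*t*exp(-4*t), t*exp(-4*t), exp(-4*t)]

Strategy: write B = P · J · P⁻¹ where J is a Jordan canonical form, so e^{tB} = P · e^{tJ} · P⁻¹, and e^{tJ} can be computed block-by-block.

B has Jordan form
J =
  [-4,  1,  0]
  [ 0, -4,  0]
  [ 0,  0, -4]
(up to reordering of blocks).

Per-block formulas:
  For a 2×2 Jordan block J_2(-4): exp(t · J_2(-4)) = e^(-4t)·(I + t·N), where N is the 2×2 nilpotent shift.
  For a 1×1 block at λ = -4: exp(t · [-4]) = [e^(-4t)].

After assembling e^{tJ} and conjugating by P, we get:

e^{tB} =
  [exp(-4*t), 0, 0]
  [0, exp(-4*t), 0]
  [2*t*exp(-4*t), t*exp(-4*t), exp(-4*t)]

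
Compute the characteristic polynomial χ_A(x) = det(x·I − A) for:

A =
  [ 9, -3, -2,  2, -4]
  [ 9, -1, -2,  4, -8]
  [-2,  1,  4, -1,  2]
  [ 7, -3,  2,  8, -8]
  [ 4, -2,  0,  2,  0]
x^5 - 20*x^4 + 160*x^3 - 640*x^2 + 1280*x - 1024

Expanding det(x·I − A) (e.g. by cofactor expansion or by noting that A is similar to its Jordan form J, which has the same characteristic polynomial as A) gives
  χ_A(x) = x^5 - 20*x^4 + 160*x^3 - 640*x^2 + 1280*x - 1024
which factors as (x - 4)^5. The eigenvalues (with algebraic multiplicities) are λ = 4 with multiplicity 5.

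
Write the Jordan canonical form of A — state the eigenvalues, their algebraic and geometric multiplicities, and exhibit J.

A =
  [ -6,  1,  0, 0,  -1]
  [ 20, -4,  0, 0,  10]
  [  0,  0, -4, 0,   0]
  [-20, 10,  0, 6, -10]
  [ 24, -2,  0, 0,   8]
J_2(-4) ⊕ J_1(-4) ⊕ J_1(6) ⊕ J_1(6)

The characteristic polynomial is
  det(x·I − A) = x^5 - 60*x^3 - 80*x^2 + 960*x + 2304 = (x - 6)^2*(x + 4)^3

Eigenvalues and multiplicities (the geometric multiplicity of λ is n − rank(A − λI), which equals the number of Jordan blocks for λ):
  λ = -4: algebraic multiplicity = 3, geometric multiplicity = 2
  λ = 6: algebraic multiplicity = 2, geometric multiplicity = 2

Determining the block sizes for each eigenvalue:
  λ = -4: 2 blocks summing to 3 forces exactly one block of size 2 and the rest size 1 → block sizes [2, 1]
  λ = 6: gm = am = 2, so every block has size 1 → block sizes [1, 1]

Assembling the blocks gives a Jordan form
J =
  [-4,  1,  0, 0, 0]
  [ 0, -4,  0, 0, 0]
  [ 0,  0, -4, 0, 0]
  [ 0,  0,  0, 6, 0]
  [ 0,  0,  0, 0, 6]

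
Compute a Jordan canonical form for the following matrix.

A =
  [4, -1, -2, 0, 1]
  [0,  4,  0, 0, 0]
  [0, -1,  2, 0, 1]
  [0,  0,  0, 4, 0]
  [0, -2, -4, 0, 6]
J_2(4) ⊕ J_1(4) ⊕ J_1(4) ⊕ J_1(4)

The characteristic polynomial is
  det(x·I − A) = x^5 - 20*x^4 + 160*x^3 - 640*x^2 + 1280*x - 1024 = (x - 4)^5

Eigenvalues and multiplicities (the geometric multiplicity of λ is n − rank(A − λI), which equals the number of Jordan blocks for λ):
  λ = 4: algebraic multiplicity = 5, geometric multiplicity = 4

Determining the block sizes for each eigenvalue:
  λ = 4: 4 blocks summing to 5 forces exactly one block of size 2 and the rest size 1 → block sizes [2, 1, 1, 1]

Assembling the blocks gives a Jordan form
J =
  [4, 1, 0, 0, 0]
  [0, 4, 0, 0, 0]
  [0, 0, 4, 0, 0]
  [0, 0, 0, 4, 0]
  [0, 0, 0, 0, 4]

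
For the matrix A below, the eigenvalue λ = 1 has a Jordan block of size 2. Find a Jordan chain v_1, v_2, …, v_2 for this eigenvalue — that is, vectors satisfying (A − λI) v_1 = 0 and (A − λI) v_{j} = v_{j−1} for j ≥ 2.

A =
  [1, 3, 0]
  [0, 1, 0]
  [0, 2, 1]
A Jordan chain for λ = 1 of length 2:
v_1 = (3, 0, 2)ᵀ
v_2 = (0, 1, 0)ᵀ

Let N = A − (1)·I. We want v_2 with N^2 v_2 = 0 but N^1 v_2 ≠ 0; then v_{j-1} := N · v_j for j = 2, …, 2.

Pick v_2 = (0, 1, 0)ᵀ.
Then v_1 = N · v_2 = (3, 0, 2)ᵀ.

Sanity check: (A − (1)·I) v_1 = (0, 0, 0)ᵀ = 0. ✓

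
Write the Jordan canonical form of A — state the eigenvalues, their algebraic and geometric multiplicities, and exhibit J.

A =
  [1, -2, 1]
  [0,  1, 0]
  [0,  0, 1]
J_2(1) ⊕ J_1(1)

The characteristic polynomial is
  det(x·I − A) = x^3 - 3*x^2 + 3*x - 1 = (x - 1)^3

Eigenvalues and multiplicities (the geometric multiplicity of λ is n − rank(A − λI), which equals the number of Jordan blocks for λ):
  λ = 1: algebraic multiplicity = 3, geometric multiplicity = 2

Determining the block sizes for each eigenvalue:
  λ = 1: 2 blocks summing to 3 forces exactly one block of size 2 and the rest size 1 → block sizes [2, 1]

Assembling the blocks gives a Jordan form
J =
  [1, 1, 0]
  [0, 1, 0]
  [0, 0, 1]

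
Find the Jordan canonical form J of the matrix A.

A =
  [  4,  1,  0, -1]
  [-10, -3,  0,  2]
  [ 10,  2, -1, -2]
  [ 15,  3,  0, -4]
J_2(-1) ⊕ J_1(-1) ⊕ J_1(-1)

The characteristic polynomial is
  det(x·I − A) = x^4 + 4*x^3 + 6*x^2 + 4*x + 1 = (x + 1)^4

Eigenvalues and multiplicities (the geometric multiplicity of λ is n − rank(A − λI), which equals the number of Jordan blocks for λ):
  λ = -1: algebraic multiplicity = 4, geometric multiplicity = 3

Determining the block sizes for each eigenvalue:
  λ = -1: 3 blocks summing to 4 forces exactly one block of size 2 and the rest size 1 → block sizes [2, 1, 1]

Assembling the blocks gives a Jordan form
J =
  [-1,  1,  0,  0]
  [ 0, -1,  0,  0]
  [ 0,  0, -1,  0]
  [ 0,  0,  0, -1]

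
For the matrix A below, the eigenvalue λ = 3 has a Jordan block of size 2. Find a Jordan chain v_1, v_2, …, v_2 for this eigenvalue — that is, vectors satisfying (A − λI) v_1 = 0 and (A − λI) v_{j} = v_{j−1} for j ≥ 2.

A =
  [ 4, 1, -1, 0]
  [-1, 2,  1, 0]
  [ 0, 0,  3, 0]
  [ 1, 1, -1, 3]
A Jordan chain for λ = 3 of length 2:
v_1 = (1, -1, 0, 1)ᵀ
v_2 = (1, 0, 0, 0)ᵀ

Let N = A − (3)·I. We want v_2 with N^2 v_2 = 0 but N^1 v_2 ≠ 0; then v_{j-1} := N · v_j for j = 2, …, 2.

Pick v_2 = (1, 0, 0, 0)ᵀ.
Then v_1 = N · v_2 = (1, -1, 0, 1)ᵀ.

Sanity check: (A − (3)·I) v_1 = (0, 0, 0, 0)ᵀ = 0. ✓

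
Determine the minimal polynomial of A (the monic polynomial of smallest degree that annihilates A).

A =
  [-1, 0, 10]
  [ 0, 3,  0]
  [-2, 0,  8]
x^2 - 7*x + 12

The characteristic polynomial is χ_A(x) = (x - 4)*(x - 3)^2, so the eigenvalues are known. The minimal polynomial is
  m_A(x) = Π_λ (x − λ)^{k_λ}
where k_λ is the size of the *largest* Jordan block for λ (equivalently, the smallest k with (A − λI)^k v = 0 for every generalised eigenvector v of λ).

  λ = 3: largest Jordan block has size 1, contributing (x − 3)
  λ = 4: largest Jordan block has size 1, contributing (x − 4)

So m_A(x) = (x - 4)*(x - 3) = x^2 - 7*x + 12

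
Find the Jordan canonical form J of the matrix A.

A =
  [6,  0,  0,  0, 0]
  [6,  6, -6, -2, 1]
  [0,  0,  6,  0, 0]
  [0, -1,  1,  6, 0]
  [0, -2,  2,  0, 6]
J_3(6) ⊕ J_1(6) ⊕ J_1(6)

The characteristic polynomial is
  det(x·I − A) = x^5 - 30*x^4 + 360*x^3 - 2160*x^2 + 6480*x - 7776 = (x - 6)^5

Eigenvalues and multiplicities (the geometric multiplicity of λ is n − rank(A − λI), which equals the number of Jordan blocks for λ):
  λ = 6: algebraic multiplicity = 5, geometric multiplicity = 3

Determining the block sizes for each eigenvalue:
  λ = 6: with am = 5 and gm = 3, the partition is not yet determined (e.g. several partitions of 5 into 3 parts exist). Let N = A − (6)·I. Computing rank(N^1) = 2, rank(N^2) = 1, rank(N^3) = 0; the number of blocks of size ≥ j is rank(N^{j−1}) − rank(N^j), giving [3, 1, 1]. So we have 1 block(s) of size 3, 2 block(s) of size 1 → block sizes [3, 1, 1]

Assembling the blocks gives a Jordan form
J =
  [6, 1, 0, 0, 0]
  [0, 6, 1, 0, 0]
  [0, 0, 6, 0, 0]
  [0, 0, 0, 6, 0]
  [0, 0, 0, 0, 6]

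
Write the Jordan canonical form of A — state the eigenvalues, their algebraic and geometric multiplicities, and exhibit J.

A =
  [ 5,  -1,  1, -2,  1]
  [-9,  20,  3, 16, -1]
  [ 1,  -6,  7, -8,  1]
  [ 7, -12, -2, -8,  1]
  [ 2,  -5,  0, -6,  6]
J_3(6) ⊕ J_2(6)

The characteristic polynomial is
  det(x·I − A) = x^5 - 30*x^4 + 360*x^3 - 2160*x^2 + 6480*x - 7776 = (x - 6)^5

Eigenvalues and multiplicities (the geometric multiplicity of λ is n − rank(A − λI), which equals the number of Jordan blocks for λ):
  λ = 6: algebraic multiplicity = 5, geometric multiplicity = 2

Determining the block sizes for each eigenvalue:
  λ = 6: with am = 5 and gm = 2, the partition is not yet determined (e.g. several partitions of 5 into 2 parts exist). Let N = A − (6)·I. Computing rank(N^1) = 3, rank(N^2) = 1, rank(N^3) = 0; the number of blocks of size ≥ j is rank(N^{j−1}) − rank(N^j), giving [2, 2, 1]. So we have 1 block(s) of size 3, 1 block(s) of size 2 → block sizes [3, 2]

Assembling the blocks gives a Jordan form
J =
  [6, 1, 0, 0, 0]
  [0, 6, 1, 0, 0]
  [0, 0, 6, 0, 0]
  [0, 0, 0, 6, 1]
  [0, 0, 0, 0, 6]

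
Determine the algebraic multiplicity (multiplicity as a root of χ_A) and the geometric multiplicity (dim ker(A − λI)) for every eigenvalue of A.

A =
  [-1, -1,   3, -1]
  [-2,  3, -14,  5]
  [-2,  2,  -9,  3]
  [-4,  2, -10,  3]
λ = -1: alg = 4, geom = 2

Step 1 — factor the characteristic polynomial to read off the algebraic multiplicities:
  χ_A(x) = (x + 1)^4

Step 2 — compute geometric multiplicities via the rank-nullity identity g(λ) = n − rank(A − λI):
  rank(A − (-1)·I) = 2, so dim ker(A − (-1)·I) = n − 2 = 2

Summary:
  λ = -1: algebraic multiplicity = 4, geometric multiplicity = 2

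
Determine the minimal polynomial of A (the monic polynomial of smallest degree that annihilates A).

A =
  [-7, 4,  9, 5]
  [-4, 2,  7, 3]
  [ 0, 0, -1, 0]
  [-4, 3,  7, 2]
x^3 + 3*x^2 + 3*x + 1

The characteristic polynomial is χ_A(x) = (x + 1)^4, so the eigenvalues are known. The minimal polynomial is
  m_A(x) = Π_λ (x − λ)^{k_λ}
where k_λ is the size of the *largest* Jordan block for λ (equivalently, the smallest k with (A − λI)^k v = 0 for every generalised eigenvector v of λ).

  λ = -1: largest Jordan block has size 3, contributing (x + 1)^3

So m_A(x) = (x + 1)^3 = x^3 + 3*x^2 + 3*x + 1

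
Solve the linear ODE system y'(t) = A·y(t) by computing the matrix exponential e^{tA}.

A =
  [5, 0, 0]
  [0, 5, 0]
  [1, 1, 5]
e^{tA} =
  [exp(5*t), 0, 0]
  [0, exp(5*t), 0]
  [t*exp(5*t), t*exp(5*t), exp(5*t)]

Strategy: write A = P · J · P⁻¹ where J is a Jordan canonical form, so e^{tA} = P · e^{tJ} · P⁻¹, and e^{tJ} can be computed block-by-block.

A has Jordan form
J =
  [5, 1, 0]
  [0, 5, 0]
  [0, 0, 5]
(up to reordering of blocks).

Per-block formulas:
  For a 2×2 Jordan block J_2(5): exp(t · J_2(5)) = e^(5t)·(I + t·N), where N is the 2×2 nilpotent shift.
  For a 1×1 block at λ = 5: exp(t · [5]) = [e^(5t)].

After assembling e^{tJ} and conjugating by P, we get:

e^{tA} =
  [exp(5*t), 0, 0]
  [0, exp(5*t), 0]
  [t*exp(5*t), t*exp(5*t), exp(5*t)]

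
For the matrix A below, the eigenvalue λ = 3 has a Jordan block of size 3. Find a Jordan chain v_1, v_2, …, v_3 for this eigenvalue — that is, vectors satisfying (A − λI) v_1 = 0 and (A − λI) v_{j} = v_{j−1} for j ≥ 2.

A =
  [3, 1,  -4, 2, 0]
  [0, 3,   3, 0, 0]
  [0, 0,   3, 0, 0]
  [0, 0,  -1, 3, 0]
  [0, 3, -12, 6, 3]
A Jordan chain for λ = 3 of length 3:
v_1 = (1, 0, 0, 0, 3)ᵀ
v_2 = (-4, 3, 0, -1, -12)ᵀ
v_3 = (0, 0, 1, 0, 0)ᵀ

Let N = A − (3)·I. We want v_3 with N^3 v_3 = 0 but N^2 v_3 ≠ 0; then v_{j-1} := N · v_j for j = 3, …, 2.

Pick v_3 = (0, 0, 1, 0, 0)ᵀ.
Then v_2 = N · v_3 = (-4, 3, 0, -1, -12)ᵀ.
Then v_1 = N · v_2 = (1, 0, 0, 0, 3)ᵀ.

Sanity check: (A − (3)·I) v_1 = (0, 0, 0, 0, 0)ᵀ = 0. ✓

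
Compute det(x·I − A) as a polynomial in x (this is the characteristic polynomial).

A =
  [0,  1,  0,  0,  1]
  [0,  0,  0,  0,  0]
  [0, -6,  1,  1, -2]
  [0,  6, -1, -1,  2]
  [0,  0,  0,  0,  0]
x^5

Expanding det(x·I − A) (e.g. by cofactor expansion or by noting that A is similar to its Jordan form J, which has the same characteristic polynomial as A) gives
  χ_A(x) = x^5
which factors as x^5. The eigenvalues (with algebraic multiplicities) are λ = 0 with multiplicity 5.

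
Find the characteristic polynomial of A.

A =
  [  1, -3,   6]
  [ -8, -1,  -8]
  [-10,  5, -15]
x^3 + 15*x^2 + 75*x + 125

Expanding det(x·I − A) (e.g. by cofactor expansion or by noting that A is similar to its Jordan form J, which has the same characteristic polynomial as A) gives
  χ_A(x) = x^3 + 15*x^2 + 75*x + 125
which factors as (x + 5)^3. The eigenvalues (with algebraic multiplicities) are λ = -5 with multiplicity 3.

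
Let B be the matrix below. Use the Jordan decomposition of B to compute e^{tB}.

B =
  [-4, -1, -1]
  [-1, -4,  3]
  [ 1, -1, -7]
e^{tB} =
  [t^2*exp(-5*t)/2 + t*exp(-5*t) + exp(-5*t), -t^2*exp(-5*t)/2 - t*exp(-5*t), -t^2*exp(-5*t) - t*exp(-5*t)]
  [t^2*exp(-5*t)/2 - t*exp(-5*t), -t^2*exp(-5*t)/2 + t*exp(-5*t) + exp(-5*t), -t^2*exp(-5*t) + 3*t*exp(-5*t)]
  [t*exp(-5*t), -t*exp(-5*t), -2*t*exp(-5*t) + exp(-5*t)]

Strategy: write B = P · J · P⁻¹ where J is a Jordan canonical form, so e^{tB} = P · e^{tJ} · P⁻¹, and e^{tJ} can be computed block-by-block.

B has Jordan form
J =
  [-5,  1,  0]
  [ 0, -5,  1]
  [ 0,  0, -5]
(up to reordering of blocks).

Per-block formulas:
  For a 3×3 Jordan block J_3(-5): exp(t · J_3(-5)) = e^(-5t)·(I + t·N + (t^2/2)·N^2), where N is the 3×3 nilpotent shift.

After assembling e^{tJ} and conjugating by P, we get:

e^{tB} =
  [t^2*exp(-5*t)/2 + t*exp(-5*t) + exp(-5*t), -t^2*exp(-5*t)/2 - t*exp(-5*t), -t^2*exp(-5*t) - t*exp(-5*t)]
  [t^2*exp(-5*t)/2 - t*exp(-5*t), -t^2*exp(-5*t)/2 + t*exp(-5*t) + exp(-5*t), -t^2*exp(-5*t) + 3*t*exp(-5*t)]
  [t*exp(-5*t), -t*exp(-5*t), -2*t*exp(-5*t) + exp(-5*t)]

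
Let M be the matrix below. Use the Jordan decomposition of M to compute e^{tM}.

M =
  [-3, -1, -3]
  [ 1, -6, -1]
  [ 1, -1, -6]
e^{tM} =
  [2*t*exp(-5*t) + exp(-5*t), t^2*exp(-5*t) - t*exp(-5*t), -t^2*exp(-5*t) - 3*t*exp(-5*t)]
  [t*exp(-5*t), t^2*exp(-5*t)/2 - t*exp(-5*t) + exp(-5*t), -t^2*exp(-5*t)/2 - t*exp(-5*t)]
  [t*exp(-5*t), t^2*exp(-5*t)/2 - t*exp(-5*t), -t^2*exp(-5*t)/2 - t*exp(-5*t) + exp(-5*t)]

Strategy: write M = P · J · P⁻¹ where J is a Jordan canonical form, so e^{tM} = P · e^{tJ} · P⁻¹, and e^{tJ} can be computed block-by-block.

M has Jordan form
J =
  [-5,  1,  0]
  [ 0, -5,  1]
  [ 0,  0, -5]
(up to reordering of blocks).

Per-block formulas:
  For a 3×3 Jordan block J_3(-5): exp(t · J_3(-5)) = e^(-5t)·(I + t·N + (t^2/2)·N^2), where N is the 3×3 nilpotent shift.

After assembling e^{tJ} and conjugating by P, we get:

e^{tM} =
  [2*t*exp(-5*t) + exp(-5*t), t^2*exp(-5*t) - t*exp(-5*t), -t^2*exp(-5*t) - 3*t*exp(-5*t)]
  [t*exp(-5*t), t^2*exp(-5*t)/2 - t*exp(-5*t) + exp(-5*t), -t^2*exp(-5*t)/2 - t*exp(-5*t)]
  [t*exp(-5*t), t^2*exp(-5*t)/2 - t*exp(-5*t), -t^2*exp(-5*t)/2 - t*exp(-5*t) + exp(-5*t)]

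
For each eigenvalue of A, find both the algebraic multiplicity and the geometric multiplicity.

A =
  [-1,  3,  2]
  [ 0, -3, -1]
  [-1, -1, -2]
λ = -2: alg = 3, geom = 1

Step 1 — factor the characteristic polynomial to read off the algebraic multiplicities:
  χ_A(x) = (x + 2)^3

Step 2 — compute geometric multiplicities via the rank-nullity identity g(λ) = n − rank(A − λI):
  rank(A − (-2)·I) = 2, so dim ker(A − (-2)·I) = n − 2 = 1

Summary:
  λ = -2: algebraic multiplicity = 3, geometric multiplicity = 1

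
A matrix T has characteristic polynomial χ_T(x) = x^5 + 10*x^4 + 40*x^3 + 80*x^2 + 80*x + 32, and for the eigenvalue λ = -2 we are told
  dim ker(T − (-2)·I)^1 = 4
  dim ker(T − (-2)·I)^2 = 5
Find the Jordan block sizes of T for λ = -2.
Block sizes for λ = -2: [2, 1, 1, 1]

From the dimensions of kernels of powers, the number of Jordan blocks of size at least j is d_j − d_{j−1} where d_j = dim ker(N^j) (with d_0 = 0). Computing the differences gives [4, 1].
The number of blocks of size exactly k is (#blocks of size ≥ k) − (#blocks of size ≥ k + 1), so the partition is: 3 block(s) of size 1, 1 block(s) of size 2.
In nonincreasing order the block sizes are [2, 1, 1, 1].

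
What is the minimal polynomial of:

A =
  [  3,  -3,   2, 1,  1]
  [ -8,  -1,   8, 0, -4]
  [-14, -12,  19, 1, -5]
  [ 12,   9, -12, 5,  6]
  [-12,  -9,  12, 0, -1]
x^2 - 10*x + 25

The characteristic polynomial is χ_A(x) = (x - 5)^5, so the eigenvalues are known. The minimal polynomial is
  m_A(x) = Π_λ (x − λ)^{k_λ}
where k_λ is the size of the *largest* Jordan block for λ (equivalently, the smallest k with (A − λI)^k v = 0 for every generalised eigenvector v of λ).

  λ = 5: largest Jordan block has size 2, contributing (x − 5)^2

So m_A(x) = (x - 5)^2 = x^2 - 10*x + 25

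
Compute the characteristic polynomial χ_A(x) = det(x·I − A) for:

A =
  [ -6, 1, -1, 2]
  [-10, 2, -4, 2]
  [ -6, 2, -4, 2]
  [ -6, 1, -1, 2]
x^4 + 6*x^3 + 12*x^2 + 8*x

Expanding det(x·I − A) (e.g. by cofactor expansion or by noting that A is similar to its Jordan form J, which has the same characteristic polynomial as A) gives
  χ_A(x) = x^4 + 6*x^3 + 12*x^2 + 8*x
which factors as x*(x + 2)^3. The eigenvalues (with algebraic multiplicities) are λ = -2 with multiplicity 3, λ = 0 with multiplicity 1.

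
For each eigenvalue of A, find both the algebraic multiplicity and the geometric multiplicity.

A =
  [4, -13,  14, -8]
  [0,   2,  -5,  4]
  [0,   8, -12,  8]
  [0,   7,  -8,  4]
λ = -2: alg = 3, geom = 1; λ = 4: alg = 1, geom = 1

Step 1 — factor the characteristic polynomial to read off the algebraic multiplicities:
  χ_A(x) = (x - 4)*(x + 2)^3

Step 2 — compute geometric multiplicities via the rank-nullity identity g(λ) = n − rank(A − λI):
  rank(A − (-2)·I) = 3, so dim ker(A − (-2)·I) = n − 3 = 1
  rank(A − (4)·I) = 3, so dim ker(A − (4)·I) = n − 3 = 1

Summary:
  λ = -2: algebraic multiplicity = 3, geometric multiplicity = 1
  λ = 4: algebraic multiplicity = 1, geometric multiplicity = 1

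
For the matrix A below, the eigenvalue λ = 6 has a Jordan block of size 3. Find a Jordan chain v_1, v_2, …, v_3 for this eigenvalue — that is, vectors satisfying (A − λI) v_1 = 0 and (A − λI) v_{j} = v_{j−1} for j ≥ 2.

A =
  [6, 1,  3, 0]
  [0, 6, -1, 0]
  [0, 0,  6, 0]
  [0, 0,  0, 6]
A Jordan chain for λ = 6 of length 3:
v_1 = (-1, 0, 0, 0)ᵀ
v_2 = (3, -1, 0, 0)ᵀ
v_3 = (0, 0, 1, 0)ᵀ

Let N = A − (6)·I. We want v_3 with N^3 v_3 = 0 but N^2 v_3 ≠ 0; then v_{j-1} := N · v_j for j = 3, …, 2.

Pick v_3 = (0, 0, 1, 0)ᵀ.
Then v_2 = N · v_3 = (3, -1, 0, 0)ᵀ.
Then v_1 = N · v_2 = (-1, 0, 0, 0)ᵀ.

Sanity check: (A − (6)·I) v_1 = (0, 0, 0, 0)ᵀ = 0. ✓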